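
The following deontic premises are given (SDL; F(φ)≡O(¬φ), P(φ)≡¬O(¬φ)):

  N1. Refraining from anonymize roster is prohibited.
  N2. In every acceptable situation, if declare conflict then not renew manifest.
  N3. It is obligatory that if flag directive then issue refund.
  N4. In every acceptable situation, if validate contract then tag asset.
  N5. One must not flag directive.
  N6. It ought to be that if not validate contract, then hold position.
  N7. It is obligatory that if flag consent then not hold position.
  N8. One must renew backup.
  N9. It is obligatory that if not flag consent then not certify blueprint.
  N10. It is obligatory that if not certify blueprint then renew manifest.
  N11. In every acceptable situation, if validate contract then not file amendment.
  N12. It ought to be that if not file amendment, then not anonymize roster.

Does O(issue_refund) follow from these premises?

Premise 3 is O(flag_directive → issue_refund), but O(flag_directive) is not derivable from the premises, so it does not yield O(issue_refund).
No other premise forces O(issue_refund). An ideal world satisfying every premise can still have issue_refund false, so O(issue_refund) is not derivable.

No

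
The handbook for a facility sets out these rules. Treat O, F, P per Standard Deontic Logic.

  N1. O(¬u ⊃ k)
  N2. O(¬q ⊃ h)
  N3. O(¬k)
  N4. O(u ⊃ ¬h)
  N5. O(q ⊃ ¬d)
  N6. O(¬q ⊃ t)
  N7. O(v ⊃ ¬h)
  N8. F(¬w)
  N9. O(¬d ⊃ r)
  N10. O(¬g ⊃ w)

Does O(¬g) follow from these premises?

Premise 10 is O(¬g ⊃ w); even if O(w) held, inferring O(¬g) would be affirming the consequent — invalid.
No other premise forces O(¬g). An ideal world satisfying every premise can still have ¬g false, so O(¬g) is not derivable.

No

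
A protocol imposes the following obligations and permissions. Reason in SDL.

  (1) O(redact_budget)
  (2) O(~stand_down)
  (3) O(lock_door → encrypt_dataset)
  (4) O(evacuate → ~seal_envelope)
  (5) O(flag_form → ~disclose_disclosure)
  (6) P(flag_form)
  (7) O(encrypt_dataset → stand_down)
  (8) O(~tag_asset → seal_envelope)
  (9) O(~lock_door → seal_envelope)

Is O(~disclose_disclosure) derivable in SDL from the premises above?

No

Premise 5 is O(flag_form → ~disclose_disclosure), but O(flag_form) is not derivable from the premises (the permission P(flag_form) asserts only ~O(~flag_form), not O(flag_form)), so it does not yield O(~disclose_disclosure).
No other premise forces O(~disclose_disclosure). An ideal world satisfying every premise can still have ~disclose_disclosure false, so O(~disclose_disclosure) is not derivable.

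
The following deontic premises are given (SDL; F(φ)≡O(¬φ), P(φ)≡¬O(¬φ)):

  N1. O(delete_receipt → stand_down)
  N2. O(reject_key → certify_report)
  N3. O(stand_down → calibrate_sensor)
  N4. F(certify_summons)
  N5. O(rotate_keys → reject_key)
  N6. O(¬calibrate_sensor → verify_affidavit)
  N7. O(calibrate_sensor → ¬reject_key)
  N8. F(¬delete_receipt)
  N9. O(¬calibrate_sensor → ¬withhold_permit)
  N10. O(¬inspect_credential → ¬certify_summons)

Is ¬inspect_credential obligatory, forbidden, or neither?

Premise 10 is O(¬inspect_credential → ¬certify_summons); even if O(¬certify_summons) held, inferring O(¬inspect_credential) would be affirming the consequent — invalid.
No premise or chain of K-axiom applications forces O(¬inspect_credential), and none forces O(inspect_credential). So ¬inspect_credential is neither obligatory nor forbidden under these norms.

Neither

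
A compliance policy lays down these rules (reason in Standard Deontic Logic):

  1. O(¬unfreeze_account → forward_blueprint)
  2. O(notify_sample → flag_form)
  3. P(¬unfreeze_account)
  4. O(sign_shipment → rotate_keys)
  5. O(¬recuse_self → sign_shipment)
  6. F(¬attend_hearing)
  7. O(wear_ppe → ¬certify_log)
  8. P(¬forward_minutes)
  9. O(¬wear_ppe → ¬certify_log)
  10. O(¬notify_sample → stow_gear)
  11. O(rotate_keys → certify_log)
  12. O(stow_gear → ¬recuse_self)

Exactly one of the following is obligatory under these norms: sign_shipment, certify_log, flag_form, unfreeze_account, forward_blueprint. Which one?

Premises 9 and 7 are O(¬wear_ppe → ¬certify_log) and O(wear_ppe → ¬certify_log); every ideal world satisfies ¬wear_ppe or wear_ppe, so in either case ¬certify_log holds — hence O(¬certify_log).
Premise 11, O(rotate_keys → certify_log), contraposes to O(¬certify_log → ¬rotate_keys); with O(¬certify_log) we get O(¬rotate_keys).
The contrapositive of premise 4 (O(sign_shipment → rotate_keys)) is O(¬rotate_keys → ¬sign_shipment), and O(¬rotate_keys) is already established, so O(¬sign_shipment).
Premise 5 is O(¬recuse_self → sign_shipment); contrapositively O(¬sign_shipment → recuse_self). Since O(¬sign_shipment) holds, K gives O(recuse_self).
The contrapositive of premise 12 (O(stow_gear → ¬recuse_self)) is O(recuse_self → ¬stow_gear), and O(recuse_self) is already established, so O(¬stow_gear).
The contrapositive of premise 10 (O(¬notify_sample → stow_gear)) is O(¬stow_gear → notify_sample), and O(¬stow_gear) is already established, so O(notify_sample).
Premise 2 is O(notify_sample → flag_form); since O(notify_sample), deontic closure gives O(flag_form).
So O(flag_form) holds — flag_form is obligatory. None of the other listed options is made obligatory by any chain of premises.

flag_form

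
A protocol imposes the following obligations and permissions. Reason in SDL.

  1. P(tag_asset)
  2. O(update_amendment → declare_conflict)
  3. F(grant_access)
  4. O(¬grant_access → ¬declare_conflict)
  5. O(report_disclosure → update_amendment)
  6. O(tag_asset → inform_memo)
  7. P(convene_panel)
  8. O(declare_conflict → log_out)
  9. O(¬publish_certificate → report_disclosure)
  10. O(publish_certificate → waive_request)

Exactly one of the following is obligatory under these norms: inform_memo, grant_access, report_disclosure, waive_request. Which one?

waive_request

Premise 3 is F(grant_access), i.e. O(¬grant_access).
From O(¬grant_access) and premise 4, O(¬grant_access → ¬declare_conflict), we obtain O(¬declare_conflict).
Premise 2, O(update_amendment → declare_conflict), contraposes to O(¬declare_conflict → ¬update_amendment); with O(¬declare_conflict) we get O(¬update_amendment).
The contrapositive of premise 5 (O(report_disclosure → update_amendment)) is O(¬update_amendment → ¬report_disclosure), and O(¬update_amendment) is already established, so O(¬report_disclosure).
Premise 9, O(¬publish_certificate → report_disclosure), contraposes to O(¬report_disclosure → publish_certificate); with O(¬report_disclosure) we get O(publish_certificate).
Premise 10 is O(publish_certificate → waive_request); since O(publish_certificate), deontic closure gives O(waive_request).
So O(waive_request) holds — waive_request is obligatory. None of the other listed options is made obligatory by any chain of premises.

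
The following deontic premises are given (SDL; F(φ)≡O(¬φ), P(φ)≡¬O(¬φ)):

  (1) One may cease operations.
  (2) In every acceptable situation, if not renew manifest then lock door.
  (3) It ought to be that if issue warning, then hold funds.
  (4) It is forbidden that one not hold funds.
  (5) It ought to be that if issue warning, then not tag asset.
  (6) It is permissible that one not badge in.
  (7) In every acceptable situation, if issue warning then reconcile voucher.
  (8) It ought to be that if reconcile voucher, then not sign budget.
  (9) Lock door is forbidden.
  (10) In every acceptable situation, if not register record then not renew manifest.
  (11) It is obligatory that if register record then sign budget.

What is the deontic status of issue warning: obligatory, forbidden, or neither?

Forbidden

Premise 9 is F(lock_door), i.e. O(¬lock_door).
Premise 2, O(¬renew_manifest → lock_door), contraposes to O(¬lock_door → renew_manifest); with O(¬lock_door) we get O(renew_manifest).
Premise 10, O(¬register_record → ¬renew_manifest), contraposes to O(renew_manifest → register_record); with O(renew_manifest) we get O(register_record).
Applying K to premise 11 (O(register_record → sign_budget)) and O(register_record) yields O(sign_budget).
The contrapositive of premise 8 (O(reconcile_voucher → ¬sign_budget)) is O(sign_budget → ¬reconcile_voucher), and O(sign_budget) is already established, so O(¬reconcile_voucher).
The contrapositive of premise 7 (O(issue_warning → reconcile_voucher)) is O(¬reconcile_voucher → ¬issue_warning), and O(¬reconcile_voucher) is already established, so O(¬issue_warning).
Premises 1, 3, 4, 5, 6 do not contribute to this derivation.
Thus O(¬issue_warning), which is F(issue_warning): issue_warning is forbidden.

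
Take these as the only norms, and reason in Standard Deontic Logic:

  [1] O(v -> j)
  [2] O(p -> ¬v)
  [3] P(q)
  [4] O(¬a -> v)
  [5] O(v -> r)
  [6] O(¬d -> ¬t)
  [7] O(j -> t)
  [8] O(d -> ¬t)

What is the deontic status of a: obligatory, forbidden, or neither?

Obligatory

Premises 8 and 6 are O(d -> ¬t) and O(¬d -> ¬t); every ideal world satisfies d or ¬d, so in either case ¬t holds — hence O(¬t).
Premise 7, O(j -> t), contraposes to O(¬t -> ¬j); with O(¬t) we get O(¬j).
The contrapositive of premise 1 (O(v -> j)) is O(¬j -> ¬v), and O(¬j) is already established, so O(¬v).
Premise 4 is O(¬a -> v); contrapositively O(¬v -> a). Since O(¬v) holds, K gives O(a).
Premises 2, 3, 5 do not contribute to this derivation.
Hence a is obligatory.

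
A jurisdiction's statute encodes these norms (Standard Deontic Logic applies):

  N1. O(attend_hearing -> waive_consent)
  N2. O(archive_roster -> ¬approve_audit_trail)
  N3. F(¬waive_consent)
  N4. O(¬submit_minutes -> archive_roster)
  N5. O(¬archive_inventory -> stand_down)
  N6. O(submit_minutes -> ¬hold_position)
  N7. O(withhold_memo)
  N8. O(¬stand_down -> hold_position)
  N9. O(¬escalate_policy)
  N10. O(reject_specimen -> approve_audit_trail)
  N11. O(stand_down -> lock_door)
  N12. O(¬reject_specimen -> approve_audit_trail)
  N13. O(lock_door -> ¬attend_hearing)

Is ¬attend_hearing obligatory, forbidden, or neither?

Premises 12 and 10 are O(¬reject_specimen -> approve_audit_trail) and O(reject_specimen -> approve_audit_trail); every ideal world satisfies ¬reject_specimen or reject_specimen, so in either case approve_audit_trail holds — hence O(approve_audit_trail).
The contrapositive of premise 2 (O(archive_roster -> ¬approve_audit_trail)) is O(approve_audit_trail -> ¬archive_roster), and O(approve_audit_trail) is already established, so O(¬archive_roster).
Premise 4 is O(¬submit_minutes -> archive_roster); contrapositively O(¬archive_roster -> submit_minutes). Since O(¬archive_roster) holds, K gives O(submit_minutes).
With premise 6, O(submit_minutes -> ¬hold_position), the K-axiom yields O(¬hold_position).
Premise 8 is O(¬stand_down -> hold_position); contrapositively O(¬hold_position -> stand_down). Since O(¬hold_position) holds, K gives O(stand_down).
Premise 11 is O(stand_down -> lock_door); since O(stand_down), deontic closure gives O(lock_door).
Applying K to premise 13 (O(lock_door -> ¬attend_hearing)) and O(lock_door) yields O(¬attend_hearing).
Premises 1, 3, 5, 7, 9 do not contribute to this derivation.
Hence ¬attend_hearing is obligatory.

Obligatory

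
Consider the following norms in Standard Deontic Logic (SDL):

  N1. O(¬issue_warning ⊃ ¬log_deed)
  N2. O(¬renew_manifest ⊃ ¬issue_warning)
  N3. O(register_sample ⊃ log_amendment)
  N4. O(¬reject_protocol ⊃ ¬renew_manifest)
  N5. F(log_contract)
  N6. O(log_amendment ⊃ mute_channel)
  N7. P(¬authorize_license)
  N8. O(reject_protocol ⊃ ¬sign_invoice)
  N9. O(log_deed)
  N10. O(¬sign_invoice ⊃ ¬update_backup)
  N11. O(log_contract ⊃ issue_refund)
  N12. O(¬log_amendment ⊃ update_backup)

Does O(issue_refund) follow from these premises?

No

Premise 11 is O(log_contract ⊃ issue_refund), but O(log_contract) is not derivable from the premises, so it does not yield O(issue_refund).
No other premise forces O(issue_refund). An ideal world satisfying every premise can still have issue_refund false, so O(issue_refund) is not derivable.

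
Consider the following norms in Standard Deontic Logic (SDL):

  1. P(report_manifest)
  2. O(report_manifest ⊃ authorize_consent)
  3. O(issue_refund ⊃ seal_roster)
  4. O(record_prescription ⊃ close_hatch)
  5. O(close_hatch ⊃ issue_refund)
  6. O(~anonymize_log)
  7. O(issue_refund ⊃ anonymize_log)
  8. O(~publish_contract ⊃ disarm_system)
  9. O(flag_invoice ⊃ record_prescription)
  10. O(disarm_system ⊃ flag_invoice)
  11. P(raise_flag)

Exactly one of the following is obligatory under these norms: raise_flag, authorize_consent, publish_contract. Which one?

publish_contract

Premise 6 gives O(~anonymize_log).
The contrapositive of premise 7 (O(issue_refund ⊃ anonymize_log)) is O(~anonymize_log ⊃ ~issue_refund), and O(~anonymize_log) is already established, so O(~issue_refund).
Premise 5 is O(close_hatch ⊃ issue_refund); contrapositively O(~issue_refund ⊃ ~close_hatch). Since O(~issue_refund) holds, K gives O(~close_hatch).
Premise 4, O(record_prescription ⊃ close_hatch), contraposes to O(~close_hatch ⊃ ~record_prescription); with O(~close_hatch) we get O(~record_prescription).
The contrapositive of premise 9 (O(flag_invoice ⊃ record_prescription)) is O(~record_prescription ⊃ ~flag_invoice), and O(~record_prescription) is already established, so O(~flag_invoice).
The contrapositive of premise 10 (O(disarm_system ⊃ flag_invoice)) is O(~flag_invoice ⊃ ~disarm_system), and O(~flag_invoice) is already established, so O(~disarm_system).
Premise 8, O(~publish_contract ⊃ disarm_system), contraposes to O(~disarm_system ⊃ publish_contract); with O(~disarm_system) we get O(publish_contract).
So O(publish_contract) holds — publish_contract is obligatory. None of the other listed options is made obligatory by any chain of premises.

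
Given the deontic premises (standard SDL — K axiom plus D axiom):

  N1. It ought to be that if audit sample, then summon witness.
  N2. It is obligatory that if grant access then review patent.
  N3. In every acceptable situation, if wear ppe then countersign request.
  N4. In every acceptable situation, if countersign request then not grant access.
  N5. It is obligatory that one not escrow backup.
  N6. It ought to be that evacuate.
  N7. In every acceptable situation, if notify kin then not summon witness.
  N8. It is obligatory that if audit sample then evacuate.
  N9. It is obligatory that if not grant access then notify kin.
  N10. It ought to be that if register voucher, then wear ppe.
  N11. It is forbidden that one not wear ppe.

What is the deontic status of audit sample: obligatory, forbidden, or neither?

Forbidden

Premise 11 is F(¬wear_ppe), i.e. O(wear_ppe).
From O(wear_ppe) and premise 3, O(wear_ppe → countersign_request), we obtain O(countersign_request).
Premise 4 is O(countersign_request → ¬grant_access); since O(countersign_request), deontic closure gives O(¬grant_access).
From O(¬grant_access) and premise 9, O(¬grant_access → notify_kin), we obtain O(notify_kin).
With premise 7, O(notify_kin → ¬summon_witness), the K-axiom yields O(¬summon_witness).
The contrapositive of premise 1 (O(audit_sample → summon_witness)) is O(¬summon_witness → ¬audit_sample), and O(¬summon_witness) is already established, so O(¬audit_sample).
Premises 2, 5, 6, 8, 10 do not contribute to this derivation.
Thus O(¬audit_sample), which is F(audit_sample): audit_sample is forbidden.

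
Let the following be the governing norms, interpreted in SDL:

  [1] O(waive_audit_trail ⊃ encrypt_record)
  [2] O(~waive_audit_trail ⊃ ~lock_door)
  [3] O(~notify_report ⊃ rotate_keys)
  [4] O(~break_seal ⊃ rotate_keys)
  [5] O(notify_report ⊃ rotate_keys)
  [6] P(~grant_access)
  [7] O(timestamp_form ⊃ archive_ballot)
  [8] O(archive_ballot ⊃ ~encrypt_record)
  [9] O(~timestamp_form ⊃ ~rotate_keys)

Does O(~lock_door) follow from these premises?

Yes

Premises 3 and 5 are O(~notify_report ⊃ rotate_keys) and O(notify_report ⊃ rotate_keys); every ideal world satisfies ~notify_report or notify_report, so in either case rotate_keys holds — hence O(rotate_keys).
Premise 9 is O(~timestamp_form ⊃ ~rotate_keys); contrapositively O(rotate_keys ⊃ timestamp_form). Since O(rotate_keys) holds, K gives O(timestamp_form).
Premise 7 is O(timestamp_form ⊃ archive_ballot); since O(timestamp_form), deontic closure gives O(archive_ballot).
From O(archive_ballot) and premise 8, O(archive_ballot ⊃ ~encrypt_record), we obtain O(~encrypt_record).
The contrapositive of premise 1 (O(waive_audit_trail ⊃ encrypt_record)) is O(~encrypt_record ⊃ ~waive_audit_trail), and O(~encrypt_record) is already established, so O(~waive_audit_trail).
With premise 2, O(~waive_audit_trail ⊃ ~lock_door), the K-axiom yields O(~lock_door).
Premises 4, 6 do not contribute to this derivation.
So O(~lock_door) follows.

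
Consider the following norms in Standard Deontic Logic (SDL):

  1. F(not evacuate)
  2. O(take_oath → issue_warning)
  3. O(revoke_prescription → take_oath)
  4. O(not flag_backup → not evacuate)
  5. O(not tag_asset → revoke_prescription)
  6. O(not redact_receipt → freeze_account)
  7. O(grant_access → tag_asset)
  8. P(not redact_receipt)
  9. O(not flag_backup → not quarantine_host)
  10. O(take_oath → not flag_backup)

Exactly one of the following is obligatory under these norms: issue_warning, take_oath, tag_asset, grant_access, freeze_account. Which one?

tag_asset

Premise 1, F(not evacuate), is equivalent to O(evacuate).
The contrapositive of premise 4 (O(not flag_backup → not evacuate)) is O(evacuate → flag_backup), and O(evacuate) is already established, so O(flag_backup).
The contrapositive of premise 10 (O(take_oath → not flag_backup)) is O(flag_backup → not take_oath), and O(flag_backup) is already established, so O(not take_oath).
Premise 3 is O(revoke_prescription → take_oath); contrapositively O(not take_oath → not revoke_prescription). Since O(not take_oath) holds, K gives O(not revoke_prescription).
Premise 5 is O(not tag_asset → revoke_prescription); contrapositively O(not revoke_prescription → tag_asset). Since O(not revoke_prescription) holds, K gives O(tag_asset).
So O(tag_asset) holds — tag_asset is obligatory. None of the other listed options is made obligatory by any chain of premises.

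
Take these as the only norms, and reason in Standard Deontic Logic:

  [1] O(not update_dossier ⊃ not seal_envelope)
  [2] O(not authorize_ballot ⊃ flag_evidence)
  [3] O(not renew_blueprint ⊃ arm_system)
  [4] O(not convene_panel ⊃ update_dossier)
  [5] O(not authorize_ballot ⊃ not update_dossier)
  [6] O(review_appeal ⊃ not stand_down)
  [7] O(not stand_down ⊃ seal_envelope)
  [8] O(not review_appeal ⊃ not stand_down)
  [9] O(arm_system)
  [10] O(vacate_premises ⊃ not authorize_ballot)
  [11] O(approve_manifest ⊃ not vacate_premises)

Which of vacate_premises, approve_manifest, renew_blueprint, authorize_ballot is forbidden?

vacate_premises

Premises 8 and 6 cover both cases: O(not review_appeal ⊃ not stand_down) and O(review_appeal ⊃ not stand_down). Since not review_appeal ∨ review_appeal is a tautology, O(not stand_down) follows.
Applying K to premise 7 (O(not stand_down ⊃ seal_envelope)) and O(not stand_down) yields O(seal_envelope).
Premise 1 is O(not update_dossier ⊃ not seal_envelope); contrapositively O(seal_envelope ⊃ update_dossier). Since O(seal_envelope) holds, K gives O(update_dossier).
Premise 5 is O(not authorize_ballot ⊃ not update_dossier); contrapositively O(update_dossier ⊃ authorize_ballot). Since O(update_dossier) holds, K gives O(authorize_ballot).
Premise 10 is O(vacate_premises ⊃ not authorize_ballot); contrapositively O(authorize_ballot ⊃ not vacate_premises). Since O(authorize_ballot) holds, K gives O(not vacate_premises).
So O(not vacate_premises) holds, i.e. vacate_premises is forbidden. None of the other listed options is forbidden under the premises.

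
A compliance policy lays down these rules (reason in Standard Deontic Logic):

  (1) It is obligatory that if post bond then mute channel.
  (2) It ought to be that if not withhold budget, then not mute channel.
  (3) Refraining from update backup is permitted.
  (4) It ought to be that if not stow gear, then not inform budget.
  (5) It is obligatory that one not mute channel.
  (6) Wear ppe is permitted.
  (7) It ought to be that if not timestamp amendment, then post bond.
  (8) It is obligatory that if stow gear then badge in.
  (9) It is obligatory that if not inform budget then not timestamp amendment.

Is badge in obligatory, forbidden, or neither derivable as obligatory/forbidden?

Obligatory

Premise 5 gives O(¬mute_channel).
Premise 1 is O(post_bond → mute_channel); contrapositively O(¬mute_channel → ¬post_bond). Since O(¬mute_channel) holds, K gives O(¬post_bond).
The contrapositive of premise 7 (O(¬timestamp_amendment → post_bond)) is O(¬post_bond → timestamp_amendment), and O(¬post_bond) is already established, so O(timestamp_amendment).
Premise 9, O(¬inform_budget → ¬timestamp_amendment), contraposes to O(timestamp_amendment → inform_budget); with O(timestamp_amendment) we get O(inform_budget).
Premise 4, O(¬stow_gear → ¬inform_budget), contraposes to O(inform_budget → stow_gear); with O(inform_budget) we get O(stow_gear).
Applying K to premise 8 (O(stow_gear → badge_in)) and O(stow_gear) yields O(badge_in).
Premises 2, 3, 6 do not contribute to this derivation.
Hence badge_in is obligatory.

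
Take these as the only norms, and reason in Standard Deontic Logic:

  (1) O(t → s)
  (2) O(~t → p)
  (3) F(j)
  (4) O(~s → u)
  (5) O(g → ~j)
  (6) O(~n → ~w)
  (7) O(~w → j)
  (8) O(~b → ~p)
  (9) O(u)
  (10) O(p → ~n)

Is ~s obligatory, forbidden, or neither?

Premise 3, F(j), is equivalent to O(~j).
Premise 7 is O(~w → j); contrapositively O(~j → w). Since O(~j) holds, K gives O(w).
Premise 6 is O(~n → ~w); contrapositively O(w → n). Since O(w) holds, K gives O(n).
Premise 10 is O(p → ~n); contrapositively O(n → ~p). Since O(n) holds, K gives O(~p).
The contrapositive of premise 2 (O(~t → p)) is O(~p → t), and O(~p) is already established, so O(t).
From O(t) and premise 1, O(t → s), we obtain O(s).
Premises 4, 5, 8, 9 do not contribute to this derivation.
Thus O(s), which is F(~s): ~s is forbidden.

Forbidden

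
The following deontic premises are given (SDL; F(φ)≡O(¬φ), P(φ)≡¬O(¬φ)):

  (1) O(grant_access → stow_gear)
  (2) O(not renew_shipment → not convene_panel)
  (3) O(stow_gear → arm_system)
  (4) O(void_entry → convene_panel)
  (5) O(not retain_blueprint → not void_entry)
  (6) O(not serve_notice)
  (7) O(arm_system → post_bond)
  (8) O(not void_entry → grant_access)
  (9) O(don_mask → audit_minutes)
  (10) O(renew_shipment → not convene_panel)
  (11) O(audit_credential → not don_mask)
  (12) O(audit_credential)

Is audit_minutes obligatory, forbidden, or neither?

Neither

Premise 9 is O(don_mask → audit_minutes), but O(don_mask) is not derivable from the premises, so it does not yield O(audit_minutes).
No premise or chain of K-axiom applications forces O(audit_minutes), and none forces O(not audit_minutes). So audit_minutes is neither obligatory nor forbidden under these norms.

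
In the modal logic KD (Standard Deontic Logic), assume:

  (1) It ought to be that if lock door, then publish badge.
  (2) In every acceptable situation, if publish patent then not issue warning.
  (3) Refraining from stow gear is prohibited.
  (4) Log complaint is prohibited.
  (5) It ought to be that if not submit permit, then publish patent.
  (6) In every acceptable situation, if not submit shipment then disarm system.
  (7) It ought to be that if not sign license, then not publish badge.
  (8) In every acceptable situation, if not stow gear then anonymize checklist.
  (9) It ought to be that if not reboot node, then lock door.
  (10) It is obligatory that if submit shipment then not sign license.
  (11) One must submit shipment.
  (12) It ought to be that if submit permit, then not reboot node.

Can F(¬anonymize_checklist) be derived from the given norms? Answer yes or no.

No

Premise 8 is O(¬stow_gear → anonymize_checklist), but O(¬stow_gear) is not derivable from the premises, so it does not yield O(anonymize_checklist).
No other premise forces O(anonymize_checklist). An ideal world satisfying every premise can still have ¬anonymize_checklist true, so F(¬anonymize_checklist) is not derivable.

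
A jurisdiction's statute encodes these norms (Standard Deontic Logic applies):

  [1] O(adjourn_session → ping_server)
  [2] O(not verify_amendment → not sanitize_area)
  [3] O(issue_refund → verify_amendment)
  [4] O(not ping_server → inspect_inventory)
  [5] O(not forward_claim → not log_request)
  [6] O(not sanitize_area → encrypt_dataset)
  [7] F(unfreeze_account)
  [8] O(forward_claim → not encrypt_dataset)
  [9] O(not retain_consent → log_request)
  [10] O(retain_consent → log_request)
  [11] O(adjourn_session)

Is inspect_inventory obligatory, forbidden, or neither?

Premise 4 is O(not ping_server → inspect_inventory), but O(not ping_server) is not derivable from the premises, so it does not yield O(inspect_inventory).
No premise or chain of K-axiom applications forces O(inspect_inventory), and none forces O(not inspect_inventory). So inspect_inventory is neither obligatory nor forbidden under these norms.

Neither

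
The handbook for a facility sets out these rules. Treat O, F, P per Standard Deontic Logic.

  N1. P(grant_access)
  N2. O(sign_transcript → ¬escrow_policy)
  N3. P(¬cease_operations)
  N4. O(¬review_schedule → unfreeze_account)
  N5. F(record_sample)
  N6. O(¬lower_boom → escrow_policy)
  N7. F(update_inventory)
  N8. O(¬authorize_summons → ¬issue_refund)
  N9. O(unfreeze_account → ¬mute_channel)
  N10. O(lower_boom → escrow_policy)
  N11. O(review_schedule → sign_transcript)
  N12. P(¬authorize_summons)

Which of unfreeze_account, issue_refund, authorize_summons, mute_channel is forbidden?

By case analysis on lower_boom: premise 10 gives O(lower_boom → escrow_policy) and premise 6 gives O(¬lower_boom → escrow_policy), so O(escrow_policy) either way.
Premise 2, O(sign_transcript → ¬escrow_policy), contraposes to O(escrow_policy → ¬sign_transcript); with O(escrow_policy) we get O(¬sign_transcript).
The contrapositive of premise 11 (O(review_schedule → sign_transcript)) is O(¬sign_transcript → ¬review_schedule), and O(¬sign_transcript) is already established, so O(¬review_schedule).
Premise 4 is O(¬review_schedule → unfreeze_account); since O(¬review_schedule), deontic closure gives O(unfreeze_account).
From O(unfreeze_account) and premise 9, O(unfreeze_account → ¬mute_channel), we obtain O(¬mute_channel).
So O(¬mute_channel) holds, i.e. mute_channel is forbidden. None of the other listed options is forbidden under the premises.

mute_channel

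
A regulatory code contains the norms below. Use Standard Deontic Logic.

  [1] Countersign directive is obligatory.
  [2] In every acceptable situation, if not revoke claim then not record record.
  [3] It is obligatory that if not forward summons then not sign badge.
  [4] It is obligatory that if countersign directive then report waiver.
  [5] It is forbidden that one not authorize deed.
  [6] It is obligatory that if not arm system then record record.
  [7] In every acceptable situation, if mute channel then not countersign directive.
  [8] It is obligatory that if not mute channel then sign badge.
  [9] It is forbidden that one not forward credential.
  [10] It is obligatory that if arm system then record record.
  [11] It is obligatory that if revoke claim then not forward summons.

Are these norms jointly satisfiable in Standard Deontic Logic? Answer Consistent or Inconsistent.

By case analysis on ¬arm_system: premise 6 gives O(¬arm_system → record_record) and premise 10 gives O(arm_system → record_record), so O(record_record) either way.
The contrapositive of premise 2 (O(¬revoke_claim → ¬record_record)) is O(record_record → revoke_claim), and O(record_record) is already established, so O(revoke_claim).
Premise 11 is O(revoke_claim → ¬forward_summons); since O(revoke_claim), deontic closure gives O(¬forward_summons).
Premise 3 is O(¬forward_summons → ¬sign_badge); since O(¬forward_summons), deontic closure gives O(¬sign_badge).
The contrapositive of premise 8 (O(¬mute_channel → sign_badge)) is O(¬sign_badge → mute_channel), and O(¬sign_badge) is already established, so O(mute_channel).
Premise 7 is O(mute_channel → ¬countersign_directive); since O(mute_channel), deontic closure gives O(¬countersign_directive).
Yet premise 1 states O(countersign_directive).
We now have both O(¬countersign_directive) and O(countersign_directive) — countersign_directive is simultaneously obligatory and forbidden, violating the D-axiom.

Inconsistent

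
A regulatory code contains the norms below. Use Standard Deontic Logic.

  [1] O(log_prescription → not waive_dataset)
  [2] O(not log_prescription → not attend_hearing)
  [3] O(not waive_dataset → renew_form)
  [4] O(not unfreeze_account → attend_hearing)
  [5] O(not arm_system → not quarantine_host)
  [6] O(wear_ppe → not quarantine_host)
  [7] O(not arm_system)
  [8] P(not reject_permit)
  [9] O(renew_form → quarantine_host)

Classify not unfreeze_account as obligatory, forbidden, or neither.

Premise 7 states O(not arm_system) outright.
Premise 5 is O(not arm_system → not quarantine_host); since O(not arm_system), deontic closure gives O(not quarantine_host).
The contrapositive of premise 9 (O(renew_form → quarantine_host)) is O(not quarantine_host → not renew_form), and O(not quarantine_host) is already established, so O(not renew_form).
Premise 3 is O(not waive_dataset → renew_form); contrapositively O(not renew_form → waive_dataset). Since O(not renew_form) holds, K gives O(waive_dataset).
Premise 1, O(log_prescription → not waive_dataset), contraposes to O(waive_dataset → not log_prescription); with O(waive_dataset) we get O(not log_prescription).
Premise 2 is O(not log_prescription → not attend_hearing); since O(not log_prescription), deontic closure gives O(not attend_hearing).
Premise 4 is O(not unfreeze_account → attend_hearing); contrapositively O(not attend_hearing → unfreeze_account). Since O(not attend_hearing) holds, K gives O(unfreeze_account).
Premises 6, 8 do not contribute to this derivation.
Thus O(unfreeze_account), which is F(not unfreeze_account): not unfreeze_account is forbidden.

Forbidden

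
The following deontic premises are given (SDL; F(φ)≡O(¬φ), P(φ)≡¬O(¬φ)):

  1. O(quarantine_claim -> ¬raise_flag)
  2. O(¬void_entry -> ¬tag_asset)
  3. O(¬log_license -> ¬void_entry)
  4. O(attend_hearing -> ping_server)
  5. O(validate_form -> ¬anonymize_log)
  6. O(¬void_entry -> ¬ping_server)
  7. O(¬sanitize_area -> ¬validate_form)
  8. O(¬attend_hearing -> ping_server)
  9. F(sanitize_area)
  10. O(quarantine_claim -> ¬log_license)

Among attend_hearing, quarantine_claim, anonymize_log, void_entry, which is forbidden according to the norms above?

Premises 8 and 4 cover both cases: O(¬attend_hearing -> ping_server) and O(attend_hearing -> ping_server). Since ¬attend_hearing ∨ attend_hearing is a tautology, O(ping_server) follows.
Premise 6, O(¬void_entry -> ¬ping_server), contraposes to O(ping_server -> void_entry); with O(ping_server) we get O(void_entry).
Premise 3 is O(¬log_license -> ¬void_entry); contrapositively O(void_entry -> log_license). Since O(void_entry) holds, K gives O(log_license).
The contrapositive of premise 10 (O(quarantine_claim -> ¬log_license)) is O(log_license -> ¬quarantine_claim), and O(log_license) is already established, so O(¬quarantine_claim).
So O(¬quarantine_claim) holds, i.e. quarantine_claim is forbidden. None of the other listed options is forbidden under the premises.

quarantine_claim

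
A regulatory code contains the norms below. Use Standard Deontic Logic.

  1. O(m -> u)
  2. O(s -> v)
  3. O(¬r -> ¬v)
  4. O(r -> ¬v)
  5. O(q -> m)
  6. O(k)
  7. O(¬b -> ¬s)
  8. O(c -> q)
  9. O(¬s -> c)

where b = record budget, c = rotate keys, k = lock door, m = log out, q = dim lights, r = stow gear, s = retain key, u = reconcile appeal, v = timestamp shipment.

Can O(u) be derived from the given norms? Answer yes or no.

Premises 4 and 3 are O(r -> ¬v) and O(¬r -> ¬v); every ideal world satisfies r or ¬r, so in either case ¬v holds — hence O(¬v).
The contrapositive of premise 2 (O(s -> v)) is O(¬v -> ¬s), and O(¬v) is already established, so O(¬s).
Applying K to premise 9 (O(¬s -> c)) and O(¬s) yields O(c).
Premise 8 is O(c -> q); since O(c), deontic closure gives O(q).
With premise 5, O(q -> m), the K-axiom yields O(m).
From O(m) and premise 1, O(m -> u), we obtain O(u).
Premises 6, 7 do not contribute to this derivation.
So O(u) follows.

Yes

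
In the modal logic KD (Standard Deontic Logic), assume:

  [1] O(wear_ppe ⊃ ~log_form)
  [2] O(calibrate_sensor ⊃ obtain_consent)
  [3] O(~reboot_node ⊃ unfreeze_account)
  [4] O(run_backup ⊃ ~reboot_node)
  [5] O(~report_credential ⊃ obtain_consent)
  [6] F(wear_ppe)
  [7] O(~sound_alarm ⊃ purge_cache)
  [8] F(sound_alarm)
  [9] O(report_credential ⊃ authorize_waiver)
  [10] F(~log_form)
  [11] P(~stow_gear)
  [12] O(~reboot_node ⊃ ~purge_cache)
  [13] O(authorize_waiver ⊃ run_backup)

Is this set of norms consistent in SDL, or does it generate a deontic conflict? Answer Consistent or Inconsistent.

Consistent

Premise 1 is O(wear_ppe ⊃ ~log_form), but O(wear_ppe) is not derivable from the premises, so it does not yield O(~log_form).
So O(~log_form) is not derivable, and the apparent clash with O(log_form) does not arise.
A world satisfying every obligation exists (e.g. authorize_waiver=false, calibrate_sensor=false, log_form=true, obtain_consent=true, purge_cache=true, reboot_node=true, report_credential=false, run_backup=false, sound_alarm=false, stow_gear=false, unfreeze_account=false, wear_ppe=false); no atom is both obligatory and forbidden, so the set is consistent.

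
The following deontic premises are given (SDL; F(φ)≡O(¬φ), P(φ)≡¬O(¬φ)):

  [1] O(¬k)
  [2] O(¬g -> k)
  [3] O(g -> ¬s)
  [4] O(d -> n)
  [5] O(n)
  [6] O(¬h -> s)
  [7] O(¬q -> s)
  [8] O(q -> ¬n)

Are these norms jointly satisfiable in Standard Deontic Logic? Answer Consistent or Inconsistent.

Premise 5 states O(n) outright.
Premise 8, O(q -> ¬n), contraposes to O(n -> ¬q); with O(n) we get O(¬q).
With premise 7, O(¬q -> s), the K-axiom yields O(s).
Premise 3 is O(g -> ¬s); contrapositively O(s -> ¬g). Since O(s) holds, K gives O(¬g).
With premise 2, O(¬g -> k), the K-axiom yields O(k).
However, premise 1 gives O(¬k).
We now have both O(k) and O(¬k) — k is simultaneously obligatory and forbidden, violating the D-axiom.

Inconsistent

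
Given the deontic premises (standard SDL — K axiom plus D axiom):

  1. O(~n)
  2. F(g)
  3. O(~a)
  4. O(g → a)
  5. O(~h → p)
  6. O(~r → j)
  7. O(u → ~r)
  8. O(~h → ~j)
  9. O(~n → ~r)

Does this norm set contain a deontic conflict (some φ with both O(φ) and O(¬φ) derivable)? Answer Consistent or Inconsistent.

Consistent

Premise 4 is O(g → a), but O(g) is not derivable from the premises, so it does not yield O(a).
So O(a) is not derivable, and the apparent clash with O(~a) does not arise.
A world satisfying every obligation exists (e.g. a=false, g=false, h=true, j=true, n=false, p=false, r=false, u=false); no atom is both obligatory and forbidden, so the set is consistent.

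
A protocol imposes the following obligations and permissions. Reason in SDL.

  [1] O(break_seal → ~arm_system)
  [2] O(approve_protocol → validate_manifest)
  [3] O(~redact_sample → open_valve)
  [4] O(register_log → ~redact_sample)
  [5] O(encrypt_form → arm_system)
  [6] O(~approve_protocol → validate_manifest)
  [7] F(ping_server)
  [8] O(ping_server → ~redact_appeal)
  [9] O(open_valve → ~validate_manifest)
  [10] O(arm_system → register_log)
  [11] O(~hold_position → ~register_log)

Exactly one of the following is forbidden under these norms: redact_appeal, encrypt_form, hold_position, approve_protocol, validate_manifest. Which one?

encrypt_form

Premises 2 and 6 are O(approve_protocol → validate_manifest) and O(~approve_protocol → validate_manifest); every ideal world satisfies approve_protocol or ~approve_protocol, so in either case validate_manifest holds — hence O(validate_manifest).
The contrapositive of premise 9 (O(open_valve → ~validate_manifest)) is O(validate_manifest → ~open_valve), and O(validate_manifest) is already established, so O(~open_valve).
Premise 3, O(~redact_sample → open_valve), contraposes to O(~open_valve → redact_sample); with O(~open_valve) we get O(redact_sample).
Premise 4 is O(register_log → ~redact_sample); contrapositively O(redact_sample → ~register_log). Since O(redact_sample) holds, K gives O(~register_log).
Premise 10 is O(arm_system → register_log); contrapositively O(~register_log → ~arm_system). Since O(~register_log) holds, K gives O(~arm_system).
The contrapositive of premise 5 (O(encrypt_form → arm_system)) is O(~arm_system → ~encrypt_form), and O(~arm_system) is already established, so O(~encrypt_form).
So O(~encrypt_form) holds, i.e. encrypt_form is forbidden. None of the other listed options is forbidden under the premises.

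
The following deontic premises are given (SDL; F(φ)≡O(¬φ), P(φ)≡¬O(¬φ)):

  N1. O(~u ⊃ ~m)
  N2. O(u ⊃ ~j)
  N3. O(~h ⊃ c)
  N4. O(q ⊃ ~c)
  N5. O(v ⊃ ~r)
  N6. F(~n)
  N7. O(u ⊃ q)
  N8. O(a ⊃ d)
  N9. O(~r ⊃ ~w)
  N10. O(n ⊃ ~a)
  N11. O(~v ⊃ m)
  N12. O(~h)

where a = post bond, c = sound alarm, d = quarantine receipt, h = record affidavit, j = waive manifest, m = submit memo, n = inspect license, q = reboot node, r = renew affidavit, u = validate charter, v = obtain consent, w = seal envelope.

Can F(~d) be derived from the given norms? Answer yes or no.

Premise 8 is O(a ⊃ d), but O(a) is not derivable from the premises, so it does not yield O(d).
No other premise forces O(d). An ideal world satisfying every premise can still have ~d true, so F(~d) is not derivable.

No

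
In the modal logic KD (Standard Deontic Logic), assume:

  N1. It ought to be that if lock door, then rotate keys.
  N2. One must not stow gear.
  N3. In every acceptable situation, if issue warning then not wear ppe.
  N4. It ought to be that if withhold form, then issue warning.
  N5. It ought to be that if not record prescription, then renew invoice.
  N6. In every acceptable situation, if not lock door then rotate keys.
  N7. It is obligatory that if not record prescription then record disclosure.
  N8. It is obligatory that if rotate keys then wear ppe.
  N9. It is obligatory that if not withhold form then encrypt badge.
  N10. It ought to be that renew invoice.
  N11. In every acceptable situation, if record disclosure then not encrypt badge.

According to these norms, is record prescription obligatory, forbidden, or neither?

Premises 6 and 1 are O(¬lock_door → rotate_keys) and O(lock_door → rotate_keys); every ideal world satisfies ¬lock_door or lock_door, so in either case rotate_keys holds — hence O(rotate_keys).
Applying K to premise 8 (O(rotate_keys → wear_ppe)) and O(rotate_keys) yields O(wear_ppe).
Premise 3 is O(issue_warning → ¬wear_ppe); contrapositively O(wear_ppe → ¬issue_warning). Since O(wear_ppe) holds, K gives O(¬issue_warning).
The contrapositive of premise 4 (O(withhold_form → issue_warning)) is O(¬issue_warning → ¬withhold_form), and O(¬issue_warning) is already established, so O(¬withhold_form).
With premise 9, O(¬withhold_form → encrypt_badge), the K-axiom yields O(encrypt_badge).
Premise 11, O(record_disclosure → ¬encrypt_badge), contraposes to O(encrypt_badge → ¬record_disclosure); with O(encrypt_badge) we get O(¬record_disclosure).
Premise 7, O(¬record_prescription → record_disclosure), contraposes to O(¬record_disclosure → record_prescription); with O(¬record_disclosure) we get O(record_prescription).
Premises 2, 5, 10 do not contribute to this derivation.
Hence record_prescription is obligatory.

Obligatory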